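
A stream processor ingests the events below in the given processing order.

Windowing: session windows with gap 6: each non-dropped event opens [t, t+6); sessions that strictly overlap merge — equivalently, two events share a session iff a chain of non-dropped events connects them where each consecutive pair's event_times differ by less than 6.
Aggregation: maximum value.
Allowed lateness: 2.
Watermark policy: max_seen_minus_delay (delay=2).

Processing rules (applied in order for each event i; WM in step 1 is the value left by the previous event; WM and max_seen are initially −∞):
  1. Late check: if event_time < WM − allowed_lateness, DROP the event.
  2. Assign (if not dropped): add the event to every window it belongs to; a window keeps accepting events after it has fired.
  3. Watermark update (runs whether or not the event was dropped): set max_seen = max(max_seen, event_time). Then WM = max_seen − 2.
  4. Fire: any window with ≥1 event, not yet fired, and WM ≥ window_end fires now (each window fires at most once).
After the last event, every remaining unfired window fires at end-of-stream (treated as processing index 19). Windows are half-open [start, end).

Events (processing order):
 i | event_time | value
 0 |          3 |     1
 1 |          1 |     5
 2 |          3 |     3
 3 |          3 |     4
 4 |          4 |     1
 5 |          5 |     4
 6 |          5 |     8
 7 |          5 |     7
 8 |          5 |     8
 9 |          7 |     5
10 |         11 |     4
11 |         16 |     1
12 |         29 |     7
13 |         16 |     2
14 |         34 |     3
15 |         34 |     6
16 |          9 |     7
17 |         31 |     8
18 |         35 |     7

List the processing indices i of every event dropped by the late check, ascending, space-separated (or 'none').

i=0 t=3 v=1: → [3,9); WM=1
i=1 t=1 v=5: → [1,9); WM=1
i=2 t=3 v=3: → [1,9); WM=1
i=3 t=3 v=4: → [1,9); WM=1
i=4 t=4 v=1: → [1,10); WM=2
i=5 t=5 v=4: → [1,11); WM=3
i=6 t=5 v=8: → [1,11); WM=3
i=7 t=5 v=7: → [1,11); WM=3
i=8 t=5 v=8: → [1,11); WM=3
i=9 t=7 v=5: → [1,13); WM=5
i=10 t=11 v=4: → [1,17); WM=9
i=11 t=16 v=1: → [1,22); WM=14
i=12 t=29 v=7: → [29,35); WM=27
i=13 t=16 v=2: DROP (t<27-2); WM=27
i=14 t=34 v=3: → [29,40); WM=32
i=15 t=34 v=6: → [29,40); WM=32
i=16 t=9 v=7: DROP (t<32-2); WM=32
i=17 t=31 v=8: → [29,40); WM=32
i=18 t=35 v=7: → [29,41); WM=33

13 16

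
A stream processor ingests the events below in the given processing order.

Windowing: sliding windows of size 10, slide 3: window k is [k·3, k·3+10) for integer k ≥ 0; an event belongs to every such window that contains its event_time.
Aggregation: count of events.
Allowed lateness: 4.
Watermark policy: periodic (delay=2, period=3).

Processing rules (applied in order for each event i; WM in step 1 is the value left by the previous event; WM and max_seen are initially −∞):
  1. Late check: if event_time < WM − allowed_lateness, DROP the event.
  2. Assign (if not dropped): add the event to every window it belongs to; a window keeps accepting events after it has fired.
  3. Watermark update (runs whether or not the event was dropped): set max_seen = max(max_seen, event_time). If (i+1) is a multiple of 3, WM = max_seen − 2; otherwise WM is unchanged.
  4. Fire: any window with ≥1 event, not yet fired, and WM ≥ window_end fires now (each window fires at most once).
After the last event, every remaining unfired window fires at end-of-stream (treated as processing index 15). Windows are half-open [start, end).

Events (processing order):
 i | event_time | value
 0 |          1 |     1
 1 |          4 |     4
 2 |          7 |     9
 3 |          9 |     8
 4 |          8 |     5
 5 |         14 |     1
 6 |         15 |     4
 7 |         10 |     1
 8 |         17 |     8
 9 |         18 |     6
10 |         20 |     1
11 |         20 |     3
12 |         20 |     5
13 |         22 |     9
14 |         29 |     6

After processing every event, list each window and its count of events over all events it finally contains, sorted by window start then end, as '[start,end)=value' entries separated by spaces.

i=0 t=1 v=1: → [0,10); WM=−∞
i=1 t=4 v=4: → [3,13),[0,10); WM=−∞
i=2 t=7 v=9: → [6,16),[3,13),[0,10); WM=5
i=3 t=9 v=8: → [9,19),[6,16),[3,13),[0,10); WM=5
i=4 t=8 v=5: → [6,16),[3,13),[0,10); WM=5
i=5 t=14 v=1: → [12,22),[9,19),[6,16); WM=12; [0,10) fires=5
i=6 t=15 v=4: → [15,25),[12,22),[9,19),[6,16); WM=12
i=7 t=10 v=1: → [9,19),[6,16),[3,13); WM=12
i=8 t=17 v=8: → [15,25),[12,22),[9,19); WM=15; [3,13) fires=5
i=9 t=18 v=6: → [18,28),[15,25),[12,22),[9,19); WM=15
i=10 t=20 v=1: → [18,28),[15,25),[12,22); WM=15
i=11 t=20 v=3: → [18,28),[15,25),[12,22); WM=18; [6,16) fires=6
i=12 t=20 v=5: → [18,28),[15,25),[12,22); WM=18
i=13 t=22 v=9: → [21,31),[18,28),[15,25); WM=18
i=14 t=29 v=6: → [27,37),[24,34),[21,31); WM=27; [9,19) fires=6 [12,22) fires=7 [15,25) fires=7

[0,10)=5 [3,13)=5 [6,16)=6 [9,19)=6 [12,22)=7 [15,25)=7 [18,28)=5 [21,31)=2 [24,34)=1 [27,37)=1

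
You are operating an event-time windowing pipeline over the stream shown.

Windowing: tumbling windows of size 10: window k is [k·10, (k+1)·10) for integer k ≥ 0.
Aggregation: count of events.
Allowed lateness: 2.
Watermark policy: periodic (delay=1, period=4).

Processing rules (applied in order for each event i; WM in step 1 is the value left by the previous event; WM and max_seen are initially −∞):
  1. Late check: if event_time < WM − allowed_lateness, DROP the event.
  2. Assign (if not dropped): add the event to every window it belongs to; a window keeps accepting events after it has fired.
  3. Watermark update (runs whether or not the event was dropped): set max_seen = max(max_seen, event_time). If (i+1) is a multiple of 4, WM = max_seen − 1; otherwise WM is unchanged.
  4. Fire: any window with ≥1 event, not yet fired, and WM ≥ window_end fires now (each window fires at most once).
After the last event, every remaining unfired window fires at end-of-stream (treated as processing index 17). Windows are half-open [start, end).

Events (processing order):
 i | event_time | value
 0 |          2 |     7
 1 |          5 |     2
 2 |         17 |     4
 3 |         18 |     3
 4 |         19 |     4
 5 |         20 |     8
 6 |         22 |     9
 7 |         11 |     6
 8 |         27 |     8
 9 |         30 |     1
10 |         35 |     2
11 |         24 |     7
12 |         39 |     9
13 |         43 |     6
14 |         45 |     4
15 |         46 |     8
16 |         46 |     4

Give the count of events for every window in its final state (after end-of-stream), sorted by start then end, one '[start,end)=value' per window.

[0,10)=2 [10,20)=3 [20,30)=4 [30,40)=3 [40,50)=4

i=0 t=2 v=7: → [0,10); WM=−∞
i=1 t=5 v=2: → [0,10); WM=−∞
i=2 t=17 v=4: → [10,20); WM=−∞
i=3 t=18 v=3: → [10,20); WM=17; [0,10) fires=2
i=4 t=19 v=4: → [10,20); WM=17
i=5 t=20 v=8: → [20,30); WM=17
i=6 t=22 v=9: → [20,30); WM=17
i=7 t=11 v=6: DROP (t<17-2); WM=21; [10,20) fires=3
i=8 t=27 v=8: → [20,30); WM=21
i=9 t=30 v=1: → [30,40); WM=21
i=10 t=35 v=2: → [30,40); WM=21
i=11 t=24 v=7: → [20,30); WM=34; [20,30) fires=4
i=12 t=39 v=9: → [30,40); WM=34
i=13 t=43 v=6: → [40,50); WM=34
i=14 t=45 v=4: → [40,50); WM=34
i=15 t=46 v=8: → [40,50); WM=45; [30,40) fires=3
i=16 t=46 v=4: → [40,50); WM=45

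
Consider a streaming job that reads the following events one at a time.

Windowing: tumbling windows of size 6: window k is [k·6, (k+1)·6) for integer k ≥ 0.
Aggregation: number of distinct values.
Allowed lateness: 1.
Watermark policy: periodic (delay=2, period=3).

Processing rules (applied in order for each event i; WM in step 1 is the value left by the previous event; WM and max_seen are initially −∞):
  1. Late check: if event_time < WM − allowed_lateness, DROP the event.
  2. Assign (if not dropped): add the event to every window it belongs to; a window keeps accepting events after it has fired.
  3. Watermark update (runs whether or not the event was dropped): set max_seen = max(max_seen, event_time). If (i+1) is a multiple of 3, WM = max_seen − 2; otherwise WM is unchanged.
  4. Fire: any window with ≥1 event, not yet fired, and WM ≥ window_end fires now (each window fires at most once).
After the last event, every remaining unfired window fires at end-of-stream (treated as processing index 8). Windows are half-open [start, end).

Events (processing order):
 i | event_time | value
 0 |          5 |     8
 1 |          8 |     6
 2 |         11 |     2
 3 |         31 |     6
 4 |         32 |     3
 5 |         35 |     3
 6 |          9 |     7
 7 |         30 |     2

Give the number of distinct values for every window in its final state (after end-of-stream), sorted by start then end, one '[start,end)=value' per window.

i=0 t=5 v=8: → [0,6); WM=−∞
i=1 t=8 v=6: → [6,12); WM=−∞
i=2 t=11 v=2: → [6,12); WM=9; [0,6) fires=1
i=3 t=31 v=6: → [30,36); WM=9
i=4 t=32 v=3: → [30,36); WM=9
i=5 t=35 v=3: → [30,36); WM=33; [6,12) fires=2
i=6 t=9 v=7: DROP (t<33-1); WM=33
i=7 t=30 v=2: DROP (t<33-1); WM=33

[0,6)=1 [6,12)=2 [30,36)=2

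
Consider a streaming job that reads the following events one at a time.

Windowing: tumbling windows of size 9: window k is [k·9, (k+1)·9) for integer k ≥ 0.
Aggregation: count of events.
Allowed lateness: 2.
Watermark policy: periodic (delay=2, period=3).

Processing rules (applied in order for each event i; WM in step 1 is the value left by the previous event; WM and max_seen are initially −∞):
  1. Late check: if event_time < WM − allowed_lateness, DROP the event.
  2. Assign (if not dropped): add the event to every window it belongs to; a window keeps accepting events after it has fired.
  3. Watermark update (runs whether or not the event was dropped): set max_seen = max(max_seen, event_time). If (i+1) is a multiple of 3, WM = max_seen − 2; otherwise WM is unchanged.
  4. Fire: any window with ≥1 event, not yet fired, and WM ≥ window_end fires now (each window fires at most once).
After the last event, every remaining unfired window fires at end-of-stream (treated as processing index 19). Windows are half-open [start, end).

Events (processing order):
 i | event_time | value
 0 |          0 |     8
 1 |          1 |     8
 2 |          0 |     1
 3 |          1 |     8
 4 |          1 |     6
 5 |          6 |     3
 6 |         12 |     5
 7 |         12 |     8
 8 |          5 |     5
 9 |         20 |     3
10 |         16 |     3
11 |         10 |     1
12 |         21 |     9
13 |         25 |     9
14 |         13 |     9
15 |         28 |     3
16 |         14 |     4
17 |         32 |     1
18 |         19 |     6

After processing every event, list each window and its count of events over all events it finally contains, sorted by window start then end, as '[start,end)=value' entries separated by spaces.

i=0 t=0 v=8: → [0,9); WM=−∞
i=1 t=1 v=8: → [0,9); WM=−∞
i=2 t=0 v=1: → [0,9); WM=-1
i=3 t=1 v=8: → [0,9); WM=-1
i=4 t=1 v=6: → [0,9); WM=-1
i=5 t=6 v=3: → [0,9); WM=4
i=6 t=12 v=5: → [9,18); WM=4
i=7 t=12 v=8: → [9,18); WM=4
i=8 t=5 v=5: → [0,9); WM=10; [0,9) fires=7
i=9 t=20 v=3: → [18,27); WM=10
i=10 t=16 v=3: → [9,18); WM=10
i=11 t=10 v=1: → [9,18); WM=18; [9,18) fires=4
i=12 t=21 v=9: → [18,27); WM=18
i=13 t=25 v=9: → [18,27); WM=18
i=14 t=13 v=9: DROP (t<18-2); WM=23
i=15 t=28 v=3: → [27,36); WM=23
i=16 t=14 v=4: DROP (t<23-2); WM=23
i=17 t=32 v=1: → [27,36); WM=30; [18,27) fires=3
i=18 t=19 v=6: DROP (t<30-2); WM=30

[0,9)=7 [9,18)=4 [18,27)=3 [27,36)=2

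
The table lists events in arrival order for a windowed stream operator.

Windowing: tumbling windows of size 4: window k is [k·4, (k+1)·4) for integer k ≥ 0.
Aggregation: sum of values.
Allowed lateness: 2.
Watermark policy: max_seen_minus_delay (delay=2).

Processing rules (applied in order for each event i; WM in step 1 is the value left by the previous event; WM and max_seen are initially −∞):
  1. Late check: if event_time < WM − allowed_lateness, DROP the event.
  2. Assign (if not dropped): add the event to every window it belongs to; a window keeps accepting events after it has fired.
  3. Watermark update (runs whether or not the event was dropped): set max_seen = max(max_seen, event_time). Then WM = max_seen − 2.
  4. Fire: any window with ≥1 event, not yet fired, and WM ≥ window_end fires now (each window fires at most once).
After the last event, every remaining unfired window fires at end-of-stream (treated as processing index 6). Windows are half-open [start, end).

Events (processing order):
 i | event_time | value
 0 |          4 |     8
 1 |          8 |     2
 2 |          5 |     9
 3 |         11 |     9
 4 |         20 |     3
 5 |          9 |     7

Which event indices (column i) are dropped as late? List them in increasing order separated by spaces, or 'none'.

i=0 t=4 v=8: → [4,8); WM=2
i=1 t=8 v=2: → [8,12); WM=6
i=2 t=5 v=9: → [4,8); WM=6
i=3 t=11 v=9: → [8,12); WM=9; [4,8) fires=17
i=4 t=20 v=3: → [20,24); WM=18; [8,12) fires=11
i=5 t=9 v=7: DROP (t<18-2); WM=18

5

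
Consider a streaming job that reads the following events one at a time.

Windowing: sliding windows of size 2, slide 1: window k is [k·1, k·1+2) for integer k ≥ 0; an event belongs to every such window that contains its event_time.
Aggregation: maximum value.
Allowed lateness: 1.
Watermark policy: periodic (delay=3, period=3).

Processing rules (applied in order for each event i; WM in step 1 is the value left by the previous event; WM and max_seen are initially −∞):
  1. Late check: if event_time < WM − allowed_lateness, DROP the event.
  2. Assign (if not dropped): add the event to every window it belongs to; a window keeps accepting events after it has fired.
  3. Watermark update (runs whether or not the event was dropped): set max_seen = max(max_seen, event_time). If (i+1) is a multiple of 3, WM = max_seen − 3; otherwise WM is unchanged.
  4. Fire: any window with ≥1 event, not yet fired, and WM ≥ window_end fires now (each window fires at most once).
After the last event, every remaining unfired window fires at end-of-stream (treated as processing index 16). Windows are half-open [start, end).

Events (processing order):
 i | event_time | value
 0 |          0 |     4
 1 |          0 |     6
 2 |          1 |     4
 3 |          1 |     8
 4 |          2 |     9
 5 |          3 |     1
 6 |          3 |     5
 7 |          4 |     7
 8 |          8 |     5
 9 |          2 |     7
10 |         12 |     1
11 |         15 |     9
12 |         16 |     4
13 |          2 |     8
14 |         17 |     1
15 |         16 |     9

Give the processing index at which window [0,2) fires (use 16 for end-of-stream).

i=0 t=0 v=4: → [0,2); WM=−∞
i=1 t=0 v=6: → [0,2); WM=−∞
i=2 t=1 v=4: → [1,3),[0,2); WM=-2
i=3 t=1 v=8: → [1,3),[0,2); WM=-2
i=4 t=2 v=9: → [2,4),[1,3); WM=-2
i=5 t=3 v=1: → [3,5),[2,4); WM=0
i=6 t=3 v=5: → [3,5),[2,4); WM=0
i=7 t=4 v=7: → [4,6),[3,5); WM=0
i=8 t=8 v=5: → [8,10),[7,9); WM=5; [0,2) fires=8 [1,3) fires=9 [2,4) fires=9 [3,5) fires=7
i=9 t=2 v=7: DROP (t<5-1); WM=5
i=10 t=12 v=1: → [12,14),[11,13); WM=5
i=11 t=15 v=9: → [15,17),[14,16); WM=12; [4,6) fires=7 [7,9) fires=5 [8,10) fires=5
i=12 t=16 v=4: → [16,18),[15,17); WM=12
i=13 t=2 v=8: DROP (t<12-1); WM=12
i=14 t=17 v=1: → [17,19),[16,18); WM=14; [11,13) fires=1 [12,14) fires=1
i=15 t=16 v=9: → [16,18),[15,17); WM=14

8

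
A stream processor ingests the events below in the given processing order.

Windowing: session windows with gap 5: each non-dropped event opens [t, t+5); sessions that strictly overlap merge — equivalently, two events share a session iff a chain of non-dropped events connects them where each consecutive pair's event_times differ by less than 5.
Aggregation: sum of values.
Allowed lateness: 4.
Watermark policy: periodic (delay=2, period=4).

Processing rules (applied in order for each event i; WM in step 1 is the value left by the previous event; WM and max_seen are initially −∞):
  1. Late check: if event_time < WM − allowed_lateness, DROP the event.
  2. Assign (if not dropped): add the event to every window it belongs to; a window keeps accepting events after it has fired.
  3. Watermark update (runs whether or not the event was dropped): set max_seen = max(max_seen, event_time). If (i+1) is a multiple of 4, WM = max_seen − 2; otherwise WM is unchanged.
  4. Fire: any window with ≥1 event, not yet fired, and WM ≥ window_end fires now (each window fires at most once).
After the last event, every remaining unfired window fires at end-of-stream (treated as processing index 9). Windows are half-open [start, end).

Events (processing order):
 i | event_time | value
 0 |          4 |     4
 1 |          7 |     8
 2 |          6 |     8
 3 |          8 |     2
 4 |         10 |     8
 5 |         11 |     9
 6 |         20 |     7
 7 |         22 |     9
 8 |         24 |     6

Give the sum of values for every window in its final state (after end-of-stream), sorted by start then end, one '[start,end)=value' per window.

[4,16)=39 [20,29)=22

i=0 t=4 v=4: → [4,9); WM=−∞
i=1 t=7 v=8: → [4,12); WM=−∞
i=2 t=6 v=8: → [4,12); WM=−∞
i=3 t=8 v=2: → [4,13); WM=6
i=4 t=10 v=8: → [4,15); WM=6
i=5 t=11 v=9: → [4,16); WM=6
i=6 t=20 v=7: → [20,25); WM=6
i=7 t=22 v=9: → [20,27); WM=20
i=8 t=24 v=6: → [20,29); WM=20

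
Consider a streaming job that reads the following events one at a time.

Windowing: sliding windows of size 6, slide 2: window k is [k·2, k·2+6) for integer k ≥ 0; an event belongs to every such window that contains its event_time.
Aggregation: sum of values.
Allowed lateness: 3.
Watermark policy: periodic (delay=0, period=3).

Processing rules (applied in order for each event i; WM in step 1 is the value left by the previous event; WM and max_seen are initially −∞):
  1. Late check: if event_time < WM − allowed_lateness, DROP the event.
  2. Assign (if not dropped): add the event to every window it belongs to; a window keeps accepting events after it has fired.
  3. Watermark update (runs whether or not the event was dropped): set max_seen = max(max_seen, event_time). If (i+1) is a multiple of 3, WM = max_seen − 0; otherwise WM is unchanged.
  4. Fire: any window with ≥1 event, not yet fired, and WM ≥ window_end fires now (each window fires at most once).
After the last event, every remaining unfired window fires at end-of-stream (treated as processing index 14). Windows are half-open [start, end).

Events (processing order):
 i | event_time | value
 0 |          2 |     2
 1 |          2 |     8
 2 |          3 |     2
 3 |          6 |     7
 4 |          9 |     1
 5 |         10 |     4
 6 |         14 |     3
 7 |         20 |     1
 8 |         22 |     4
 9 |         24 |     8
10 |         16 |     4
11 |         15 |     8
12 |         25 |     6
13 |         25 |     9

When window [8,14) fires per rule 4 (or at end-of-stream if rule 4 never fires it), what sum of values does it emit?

i=0 t=2 v=2: → [2,8),[0,6); WM=−∞
i=1 t=2 v=8: → [2,8),[0,6); WM=−∞
i=2 t=3 v=2: → [2,8),[0,6); WM=3
i=3 t=6 v=7: → [6,12),[4,10),[2,8); WM=3
i=4 t=9 v=1: → [8,14),[6,12),[4,10); WM=3
i=5 t=10 v=4: → [10,16),[8,14),[6,12); WM=10; [0,6) fires=12 [2,8) fires=19 [4,10) fires=8
i=6 t=14 v=3: → [14,20),[12,18),[10,16); WM=10
i=7 t=20 v=1: → [20,26),[18,24),[16,22); WM=10
i=8 t=22 v=4: → [22,28),[20,26),[18,24); WM=22; [6,12) fires=12 [8,14) fires=5 [10,16) fires=7 [12,18) fires=3 [14,20) fires=3 [16,22) fires=1
i=9 t=24 v=8: → [24,30),[22,28),[20,26); WM=22
i=10 t=16 v=4: DROP (t<22-3); WM=22
i=11 t=15 v=8: DROP (t<22-3); WM=24; [18,24) fires=5
i=12 t=25 v=6: → [24,30),[22,28),[20,26); WM=24
i=13 t=25 v=9: → [24,30),[22,28),[20,26); WM=24

5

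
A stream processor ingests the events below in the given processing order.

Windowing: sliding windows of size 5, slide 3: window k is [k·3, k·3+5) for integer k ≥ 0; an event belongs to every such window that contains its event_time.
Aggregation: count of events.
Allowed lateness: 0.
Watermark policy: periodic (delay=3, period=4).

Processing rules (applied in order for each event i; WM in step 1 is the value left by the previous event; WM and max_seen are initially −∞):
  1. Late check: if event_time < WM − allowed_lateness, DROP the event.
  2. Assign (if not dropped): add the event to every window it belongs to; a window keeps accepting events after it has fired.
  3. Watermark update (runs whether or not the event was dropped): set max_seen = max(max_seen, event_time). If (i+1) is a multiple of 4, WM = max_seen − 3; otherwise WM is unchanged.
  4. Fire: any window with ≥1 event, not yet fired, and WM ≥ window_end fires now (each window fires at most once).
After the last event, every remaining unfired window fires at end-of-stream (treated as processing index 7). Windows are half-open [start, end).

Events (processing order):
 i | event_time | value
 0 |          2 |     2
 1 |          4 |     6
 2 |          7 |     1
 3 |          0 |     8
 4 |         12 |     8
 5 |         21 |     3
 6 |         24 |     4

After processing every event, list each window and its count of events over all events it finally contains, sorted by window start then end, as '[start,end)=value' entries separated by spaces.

[0,5)=3 [3,8)=2 [6,11)=1 [9,14)=1 [12,17)=1 [18,23)=1 [21,26)=2 [24,29)=1

i=0 t=2 v=2: → [0,5); WM=−∞
i=1 t=4 v=6: → [3,8),[0,5); WM=−∞
i=2 t=7 v=1: → [6,11),[3,8); WM=−∞
i=3 t=0 v=8: → [0,5); WM=4
i=4 t=12 v=8: → [12,17),[9,14); WM=4
i=5 t=21 v=3: → [21,26),[18,23); WM=4
i=6 t=24 v=4: → [24,29),[21,26); WM=4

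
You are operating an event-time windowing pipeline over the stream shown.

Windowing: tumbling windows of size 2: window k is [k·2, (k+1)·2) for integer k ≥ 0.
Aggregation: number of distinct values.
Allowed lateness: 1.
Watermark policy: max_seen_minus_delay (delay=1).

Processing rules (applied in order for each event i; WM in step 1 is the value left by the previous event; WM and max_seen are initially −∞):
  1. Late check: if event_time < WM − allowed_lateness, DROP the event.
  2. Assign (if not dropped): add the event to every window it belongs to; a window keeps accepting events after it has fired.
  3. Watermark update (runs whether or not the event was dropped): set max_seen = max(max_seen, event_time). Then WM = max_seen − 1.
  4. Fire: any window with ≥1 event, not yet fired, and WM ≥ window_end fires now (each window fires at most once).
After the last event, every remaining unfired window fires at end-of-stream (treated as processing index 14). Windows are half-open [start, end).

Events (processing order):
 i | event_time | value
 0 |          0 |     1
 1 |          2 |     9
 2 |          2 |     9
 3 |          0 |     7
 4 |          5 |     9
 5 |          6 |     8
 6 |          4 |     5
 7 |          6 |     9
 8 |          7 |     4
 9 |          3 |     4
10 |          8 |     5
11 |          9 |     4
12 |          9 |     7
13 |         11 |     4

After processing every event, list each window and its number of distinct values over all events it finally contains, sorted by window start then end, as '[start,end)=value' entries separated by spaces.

[0,2)=2 [2,4)=1 [4,6)=2 [6,8)=3 [8,10)=3 [10,12)=1

i=0 t=0 v=1: → [0,2); WM=-1
i=1 t=2 v=9: → [2,4); WM=1
i=2 t=2 v=9: → [2,4); WM=1
i=3 t=0 v=7: → [0,2); WM=1
i=4 t=5 v=9: → [4,6); WM=4; [0,2) fires=2 [2,4) fires=1
i=5 t=6 v=8: → [6,8); WM=5
i=6 t=4 v=5: → [4,6); WM=5
i=7 t=6 v=9: → [6,8); WM=5
i=8 t=7 v=4: → [6,8); WM=6; [4,6) fires=2
i=9 t=3 v=4: DROP (t<6-1); WM=6
i=10 t=8 v=5: → [8,10); WM=7
i=11 t=9 v=4: → [8,10); WM=8; [6,8) fires=3
i=12 t=9 v=7: → [8,10); WM=8
i=13 t=11 v=4: → [10,12); WM=10; [8,10) fires=3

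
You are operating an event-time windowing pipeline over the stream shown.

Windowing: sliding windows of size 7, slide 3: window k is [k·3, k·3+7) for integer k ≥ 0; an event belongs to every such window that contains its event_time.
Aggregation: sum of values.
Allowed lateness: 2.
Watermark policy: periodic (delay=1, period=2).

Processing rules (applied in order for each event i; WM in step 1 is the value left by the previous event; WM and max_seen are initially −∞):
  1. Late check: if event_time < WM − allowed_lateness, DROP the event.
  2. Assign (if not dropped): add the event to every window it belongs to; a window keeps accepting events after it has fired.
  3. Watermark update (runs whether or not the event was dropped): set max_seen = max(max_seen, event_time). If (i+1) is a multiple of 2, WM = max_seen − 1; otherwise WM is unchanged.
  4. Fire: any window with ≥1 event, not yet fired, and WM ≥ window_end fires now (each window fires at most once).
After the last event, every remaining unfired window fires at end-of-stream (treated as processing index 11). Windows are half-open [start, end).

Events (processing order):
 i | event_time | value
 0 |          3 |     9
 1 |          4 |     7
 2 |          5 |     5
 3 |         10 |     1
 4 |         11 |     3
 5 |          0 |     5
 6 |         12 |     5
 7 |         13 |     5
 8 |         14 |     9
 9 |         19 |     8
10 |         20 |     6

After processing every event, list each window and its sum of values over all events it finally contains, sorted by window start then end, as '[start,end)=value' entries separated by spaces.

i=0 t=3 v=9: → [3,10),[0,7); WM=−∞
i=1 t=4 v=7: → [3,10),[0,7); WM=3
i=2 t=5 v=5: → [3,10),[0,7); WM=3
i=3 t=10 v=1: → [9,16),[6,13); WM=9; [0,7) fires=21
i=4 t=11 v=3: → [9,16),[6,13); WM=9
i=5 t=0 v=5: DROP (t<9-2); WM=10; [3,10) fires=21
i=6 t=12 v=5: → [12,19),[9,16),[6,13); WM=10
i=7 t=13 v=5: → [12,19),[9,16); WM=12
i=8 t=14 v=9: → [12,19),[9,16); WM=12
i=9 t=19 v=8: → [18,25),[15,22); WM=18; [6,13) fires=9 [9,16) fires=23
i=10 t=20 v=6: → [18,25),[15,22); WM=18

[0,7)=21 [3,10)=21 [6,13)=9 [9,16)=23 [12,19)=19 [15,22)=14 [18,25)=14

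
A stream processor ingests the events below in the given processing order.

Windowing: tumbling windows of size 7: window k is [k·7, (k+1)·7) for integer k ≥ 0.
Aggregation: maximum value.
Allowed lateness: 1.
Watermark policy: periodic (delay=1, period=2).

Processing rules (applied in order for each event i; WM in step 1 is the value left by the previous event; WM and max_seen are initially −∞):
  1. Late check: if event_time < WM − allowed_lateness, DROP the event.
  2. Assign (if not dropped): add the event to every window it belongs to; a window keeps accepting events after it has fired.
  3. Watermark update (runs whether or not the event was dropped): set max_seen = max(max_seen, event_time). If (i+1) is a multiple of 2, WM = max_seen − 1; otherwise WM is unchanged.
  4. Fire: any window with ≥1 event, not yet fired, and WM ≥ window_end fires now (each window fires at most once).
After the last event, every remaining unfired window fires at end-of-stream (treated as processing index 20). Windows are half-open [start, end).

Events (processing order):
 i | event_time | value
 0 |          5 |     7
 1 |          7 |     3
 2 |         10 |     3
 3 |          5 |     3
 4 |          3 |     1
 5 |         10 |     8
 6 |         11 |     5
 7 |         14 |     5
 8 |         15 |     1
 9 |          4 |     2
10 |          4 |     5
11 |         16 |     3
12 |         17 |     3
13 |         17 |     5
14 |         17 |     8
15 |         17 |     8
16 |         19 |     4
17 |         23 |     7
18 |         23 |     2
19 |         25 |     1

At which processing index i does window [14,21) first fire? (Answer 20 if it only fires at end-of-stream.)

17

i=0 t=5 v=7: → [0,7); WM=−∞
i=1 t=7 v=3: → [7,14); WM=6
i=2 t=10 v=3: → [7,14); WM=6
i=3 t=5 v=3: → [0,7); WM=9; [0,7) fires=7
i=4 t=3 v=1: DROP (t<9-1); WM=9
i=5 t=10 v=8: → [7,14); WM=9
i=6 t=11 v=5: → [7,14); WM=9
i=7 t=14 v=5: → [14,21); WM=13
i=8 t=15 v=1: → [14,21); WM=13
i=9 t=4 v=2: DROP (t<13-1); WM=14; [7,14) fires=8
i=10 t=4 v=5: DROP (t<14-1); WM=14
i=11 t=16 v=3: → [14,21); WM=15
i=12 t=17 v=3: → [14,21); WM=15
i=13 t=17 v=5: → [14,21); WM=16
i=14 t=17 v=8: → [14,21); WM=16
i=15 t=17 v=8: → [14,21); WM=16
i=16 t=19 v=4: → [14,21); WM=16
i=17 t=23 v=7: → [21,28); WM=22; [14,21) fires=8
i=18 t=23 v=2: → [21,28); WM=22
i=19 t=25 v=1: → [21,28); WM=24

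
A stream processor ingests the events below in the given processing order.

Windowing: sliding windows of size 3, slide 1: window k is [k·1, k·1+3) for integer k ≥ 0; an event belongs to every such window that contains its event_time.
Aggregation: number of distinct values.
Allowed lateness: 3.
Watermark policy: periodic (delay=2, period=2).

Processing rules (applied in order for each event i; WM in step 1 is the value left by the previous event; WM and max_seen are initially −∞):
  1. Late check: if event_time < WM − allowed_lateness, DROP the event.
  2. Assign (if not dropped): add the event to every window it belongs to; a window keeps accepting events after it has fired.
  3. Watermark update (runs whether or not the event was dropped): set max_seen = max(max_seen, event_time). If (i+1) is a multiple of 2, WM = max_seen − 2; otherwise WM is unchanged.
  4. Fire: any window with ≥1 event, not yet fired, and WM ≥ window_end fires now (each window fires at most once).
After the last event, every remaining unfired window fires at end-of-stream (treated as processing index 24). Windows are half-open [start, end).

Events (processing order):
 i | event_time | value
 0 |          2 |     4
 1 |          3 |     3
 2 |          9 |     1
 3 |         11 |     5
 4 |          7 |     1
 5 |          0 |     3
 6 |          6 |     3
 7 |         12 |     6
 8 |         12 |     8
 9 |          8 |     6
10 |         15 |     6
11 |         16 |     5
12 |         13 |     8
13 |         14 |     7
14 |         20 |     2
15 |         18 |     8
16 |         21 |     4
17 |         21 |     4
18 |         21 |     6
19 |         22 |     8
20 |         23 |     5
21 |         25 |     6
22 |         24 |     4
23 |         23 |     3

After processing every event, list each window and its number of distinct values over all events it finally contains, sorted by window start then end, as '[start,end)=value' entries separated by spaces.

i=0 t=2 v=4: → [2,5),[1,4),[0,3); WM=−∞
i=1 t=3 v=3: → [3,6),[2,5),[1,4); WM=1
i=2 t=9 v=1: → [9,12),[8,11),[7,10); WM=1
i=3 t=11 v=5: → [11,14),[10,13),[9,12); WM=9; [0,3) fires=1 [1,4) fires=2 [2,5) fires=2 [3,6) fires=1
i=4 t=7 v=1: → [7,10),[6,9),[5,8); WM=9; [5,8) fires=1 [6,9) fires=1
i=5 t=0 v=3: DROP (t<9-3); WM=9
i=6 t=6 v=3: → [6,9),[5,8),[4,7); WM=9; [4,7) fires=1
i=7 t=12 v=6: → [12,15),[11,14),[10,13); WM=10; [7,10) fires=1
i=8 t=12 v=8: → [12,15),[11,14),[10,13); WM=10
i=9 t=8 v=6: → [8,11),[7,10),[6,9); WM=10
i=10 t=15 v=6: → [15,18),[14,17),[13,16); WM=10
i=11 t=16 v=5: → [16,19),[15,18),[14,17); WM=14; [8,11) fires=2 [9,12) fires=2 [10,13) fires=3 [11,14) fires=3
i=12 t=13 v=8: → [13,16),[12,15),[11,14); WM=14
i=13 t=14 v=7: → [14,17),[13,16),[12,15); WM=14
i=14 t=20 v=2: → [20,23),[19,22),[18,21); WM=14
i=15 t=18 v=8: → [18,21),[17,20),[16,19); WM=18; [12,15) fires=3 [13,16) fires=3 [14,17) fires=3 [15,18) fires=2
i=16 t=21 v=4: → [21,24),[20,23),[19,22); WM=18
i=17 t=21 v=4: → [21,24),[20,23),[19,22); WM=19; [16,19) fires=2
i=18 t=21 v=6: → [21,24),[20,23),[19,22); WM=19
i=19 t=22 v=8: → [22,25),[21,24),[20,23); WM=20; [17,20) fires=1
i=20 t=23 v=5: → [23,26),[22,25),[21,24); WM=20
i=21 t=25 v=6: → [25,28),[24,27),[23,26); WM=23; [18,21) fires=2 [19,22) fires=3 [20,23) fires=4
i=22 t=24 v=4: → [24,27),[23,26),[22,25); WM=23
i=23 t=23 v=3: → [23,26),[22,25),[21,24); WM=23

[0,3)=1 [1,4)=2 [2,5)=2 [3,6)=1 [4,7)=1 [5,8)=2 [6,9)=3 [7,10)=2 [8,11)=2 [9,12)=2 [10,13)=3 [11,14)=3 [12,15)=3 [13,16)=3 [14,17)=3 [15,18)=2 [16,19)=2 [17,20)=1 [18,21)=2 [19,22)=3 [20,23)=4 [21,24)=5 [22,25)=4 [23,26)=4 [24,27)=2 [25,28)=1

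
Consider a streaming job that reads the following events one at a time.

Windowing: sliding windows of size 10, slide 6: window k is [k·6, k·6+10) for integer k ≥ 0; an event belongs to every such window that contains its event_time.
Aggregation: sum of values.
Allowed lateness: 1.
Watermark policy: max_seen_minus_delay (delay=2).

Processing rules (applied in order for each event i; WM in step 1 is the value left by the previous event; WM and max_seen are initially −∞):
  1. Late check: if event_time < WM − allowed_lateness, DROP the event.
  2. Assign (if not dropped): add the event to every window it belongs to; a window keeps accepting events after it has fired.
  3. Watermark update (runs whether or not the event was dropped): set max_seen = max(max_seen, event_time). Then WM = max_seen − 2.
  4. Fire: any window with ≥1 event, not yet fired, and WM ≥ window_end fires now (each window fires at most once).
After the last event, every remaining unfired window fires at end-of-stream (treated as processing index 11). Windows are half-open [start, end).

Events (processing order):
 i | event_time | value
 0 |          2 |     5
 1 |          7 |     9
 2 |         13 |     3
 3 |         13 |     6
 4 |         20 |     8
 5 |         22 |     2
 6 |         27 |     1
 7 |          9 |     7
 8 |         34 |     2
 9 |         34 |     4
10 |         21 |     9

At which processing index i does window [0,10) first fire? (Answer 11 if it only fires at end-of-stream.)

2

i=0 t=2 v=5: → [0,10); WM=0
i=1 t=7 v=9: → [6,16),[0,10); WM=5
i=2 t=13 v=3: → [12,22),[6,16); WM=11; [0,10) fires=14
i=3 t=13 v=6: → [12,22),[6,16); WM=11
i=4 t=20 v=8: → [18,28),[12,22); WM=18; [6,16) fires=18
i=5 t=22 v=2: → [18,28); WM=20
i=6 t=27 v=1: → [24,34),[18,28); WM=25; [12,22) fires=17
i=7 t=9 v=7: DROP (t<25-1); WM=25
i=8 t=34 v=2: → [30,40); WM=32; [18,28) fires=11
i=9 t=34 v=4: → [30,40); WM=32
i=10 t=21 v=9: DROP (t<32-1); WM=32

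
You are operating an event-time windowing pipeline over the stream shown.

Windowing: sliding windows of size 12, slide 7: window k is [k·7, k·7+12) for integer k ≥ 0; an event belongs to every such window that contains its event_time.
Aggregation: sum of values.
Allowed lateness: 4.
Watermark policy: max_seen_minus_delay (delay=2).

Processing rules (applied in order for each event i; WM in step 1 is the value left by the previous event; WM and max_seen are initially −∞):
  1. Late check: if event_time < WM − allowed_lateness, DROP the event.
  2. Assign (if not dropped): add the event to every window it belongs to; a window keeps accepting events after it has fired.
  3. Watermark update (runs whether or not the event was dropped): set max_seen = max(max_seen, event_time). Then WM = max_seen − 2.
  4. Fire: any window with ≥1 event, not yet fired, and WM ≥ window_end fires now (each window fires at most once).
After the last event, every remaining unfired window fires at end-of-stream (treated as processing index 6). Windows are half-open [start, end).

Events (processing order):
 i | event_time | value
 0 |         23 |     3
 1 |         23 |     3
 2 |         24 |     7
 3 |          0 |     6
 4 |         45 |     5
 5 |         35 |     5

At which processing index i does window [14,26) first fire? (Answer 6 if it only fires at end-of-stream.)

4

i=0 t=23 v=3: → [21,33),[14,26); WM=21
i=1 t=23 v=3: → [21,33),[14,26); WM=21
i=2 t=24 v=7: → [21,33),[14,26); WM=22
i=3 t=0 v=6: DROP (t<22-4); WM=22
i=4 t=45 v=5: → [42,54),[35,47); WM=43; [14,26) fires=13 [21,33) fires=13
i=5 t=35 v=5: DROP (t<43-4); WM=43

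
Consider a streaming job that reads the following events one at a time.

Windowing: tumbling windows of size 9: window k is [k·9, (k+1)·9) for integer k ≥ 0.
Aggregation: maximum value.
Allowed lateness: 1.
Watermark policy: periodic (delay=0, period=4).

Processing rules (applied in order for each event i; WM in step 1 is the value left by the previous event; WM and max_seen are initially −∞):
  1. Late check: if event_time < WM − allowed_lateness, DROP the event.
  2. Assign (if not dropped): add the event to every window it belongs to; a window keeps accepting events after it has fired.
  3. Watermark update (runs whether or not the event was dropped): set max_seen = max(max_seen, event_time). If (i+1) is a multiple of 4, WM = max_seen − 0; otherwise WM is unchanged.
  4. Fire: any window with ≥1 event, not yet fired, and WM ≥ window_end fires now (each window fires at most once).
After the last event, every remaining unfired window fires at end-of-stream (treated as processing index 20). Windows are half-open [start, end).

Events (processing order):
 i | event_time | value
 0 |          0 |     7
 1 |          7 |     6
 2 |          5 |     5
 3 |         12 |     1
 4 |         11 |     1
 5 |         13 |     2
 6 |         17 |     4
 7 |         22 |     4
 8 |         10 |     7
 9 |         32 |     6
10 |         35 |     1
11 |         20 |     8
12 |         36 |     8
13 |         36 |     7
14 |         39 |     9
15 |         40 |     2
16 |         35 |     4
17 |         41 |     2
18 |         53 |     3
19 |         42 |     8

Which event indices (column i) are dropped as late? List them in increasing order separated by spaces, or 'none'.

i=0 t=0 v=7: → [0,9); WM=−∞
i=1 t=7 v=6: → [0,9); WM=−∞
i=2 t=5 v=5: → [0,9); WM=−∞
i=3 t=12 v=1: → [9,18); WM=12; [0,9) fires=7
i=4 t=11 v=1: → [9,18); WM=12
i=5 t=13 v=2: → [9,18); WM=12
i=6 t=17 v=4: → [9,18); WM=12
i=7 t=22 v=4: → [18,27); WM=22; [9,18) fires=4
i=8 t=10 v=7: DROP (t<22-1); WM=22
i=9 t=32 v=6: → [27,36); WM=22
i=10 t=35 v=1: → [27,36); WM=22
i=11 t=20 v=8: DROP (t<22-1); WM=35; [18,27) fires=4
i=12 t=36 v=8: → [36,45); WM=35
i=13 t=36 v=7: → [36,45); WM=35
i=14 t=39 v=9: → [36,45); WM=35
i=15 t=40 v=2: → [36,45); WM=40; [27,36) fires=6
i=16 t=35 v=4: DROP (t<40-1); WM=40
i=17 t=41 v=2: → [36,45); WM=40
i=18 t=53 v=3: → [45,54); WM=40
i=19 t=42 v=8: → [36,45); WM=53; [36,45) fires=9

8 11 16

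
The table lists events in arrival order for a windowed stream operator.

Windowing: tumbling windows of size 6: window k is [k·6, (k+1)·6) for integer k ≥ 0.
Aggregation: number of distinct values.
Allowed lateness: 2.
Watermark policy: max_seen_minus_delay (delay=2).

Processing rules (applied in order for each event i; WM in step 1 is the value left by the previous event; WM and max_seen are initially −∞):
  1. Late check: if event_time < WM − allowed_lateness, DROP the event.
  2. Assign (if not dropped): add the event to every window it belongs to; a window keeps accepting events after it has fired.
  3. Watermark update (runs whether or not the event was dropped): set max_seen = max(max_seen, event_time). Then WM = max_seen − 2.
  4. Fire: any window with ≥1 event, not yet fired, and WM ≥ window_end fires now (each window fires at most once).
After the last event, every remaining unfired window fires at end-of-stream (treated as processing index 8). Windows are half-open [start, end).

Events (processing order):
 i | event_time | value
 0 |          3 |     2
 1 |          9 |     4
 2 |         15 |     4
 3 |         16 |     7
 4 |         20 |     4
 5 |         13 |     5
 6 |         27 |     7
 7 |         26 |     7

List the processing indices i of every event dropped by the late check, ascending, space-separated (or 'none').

i=0 t=3 v=2: → [0,6); WM=1
i=1 t=9 v=4: → [6,12); WM=7; [0,6) fires=1
i=2 t=15 v=4: → [12,18); WM=13; [6,12) fires=1
i=3 t=16 v=7: → [12,18); WM=14
i=4 t=20 v=4: → [18,24); WM=18; [12,18) fires=2
i=5 t=13 v=5: DROP (t<18-2); WM=18
i=6 t=27 v=7: → [24,30); WM=25; [18,24) fires=1
i=7 t=26 v=7: → [24,30); WM=25

5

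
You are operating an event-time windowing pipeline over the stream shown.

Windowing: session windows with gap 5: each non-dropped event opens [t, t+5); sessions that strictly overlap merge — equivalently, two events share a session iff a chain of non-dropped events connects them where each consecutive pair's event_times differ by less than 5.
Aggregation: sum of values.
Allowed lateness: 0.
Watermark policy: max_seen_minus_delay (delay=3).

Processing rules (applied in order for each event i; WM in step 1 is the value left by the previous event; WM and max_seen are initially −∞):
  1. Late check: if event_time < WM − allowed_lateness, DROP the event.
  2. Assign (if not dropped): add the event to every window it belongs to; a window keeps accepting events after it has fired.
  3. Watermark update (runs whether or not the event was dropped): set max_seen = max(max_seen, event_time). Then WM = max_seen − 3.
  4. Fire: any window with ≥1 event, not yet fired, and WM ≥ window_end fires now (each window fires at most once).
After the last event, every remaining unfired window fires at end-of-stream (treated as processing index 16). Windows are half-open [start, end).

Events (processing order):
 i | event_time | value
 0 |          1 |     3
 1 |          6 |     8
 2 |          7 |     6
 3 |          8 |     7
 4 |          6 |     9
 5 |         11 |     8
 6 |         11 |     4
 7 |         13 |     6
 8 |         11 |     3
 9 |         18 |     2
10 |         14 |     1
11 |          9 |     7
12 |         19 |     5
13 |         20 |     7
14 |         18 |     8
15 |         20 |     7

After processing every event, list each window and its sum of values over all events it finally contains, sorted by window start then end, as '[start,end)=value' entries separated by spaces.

i=0 t=1 v=3: → [1,6); WM=-2
i=1 t=6 v=8: → [6,11); WM=3
i=2 t=7 v=6: → [6,12); WM=4
i=3 t=8 v=7: → [6,13); WM=5
i=4 t=6 v=9: → [6,13); WM=5
i=5 t=11 v=8: → [6,16); WM=8
i=6 t=11 v=4: → [6,16); WM=8
i=7 t=13 v=6: → [6,18); WM=10
i=8 t=11 v=3: → [6,18); WM=10
i=9 t=18 v=2: → [18,23); WM=15
i=10 t=14 v=1: DROP (t<15-0); WM=15
i=11 t=9 v=7: DROP (t<15-0); WM=15
i=12 t=19 v=5: → [18,24); WM=16
i=13 t=20 v=7: → [18,25); WM=17
i=14 t=18 v=8: → [18,25); WM=17
i=15 t=20 v=7: → [18,25); WM=17

[1,6)=3 [6,18)=51 [18,25)=29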